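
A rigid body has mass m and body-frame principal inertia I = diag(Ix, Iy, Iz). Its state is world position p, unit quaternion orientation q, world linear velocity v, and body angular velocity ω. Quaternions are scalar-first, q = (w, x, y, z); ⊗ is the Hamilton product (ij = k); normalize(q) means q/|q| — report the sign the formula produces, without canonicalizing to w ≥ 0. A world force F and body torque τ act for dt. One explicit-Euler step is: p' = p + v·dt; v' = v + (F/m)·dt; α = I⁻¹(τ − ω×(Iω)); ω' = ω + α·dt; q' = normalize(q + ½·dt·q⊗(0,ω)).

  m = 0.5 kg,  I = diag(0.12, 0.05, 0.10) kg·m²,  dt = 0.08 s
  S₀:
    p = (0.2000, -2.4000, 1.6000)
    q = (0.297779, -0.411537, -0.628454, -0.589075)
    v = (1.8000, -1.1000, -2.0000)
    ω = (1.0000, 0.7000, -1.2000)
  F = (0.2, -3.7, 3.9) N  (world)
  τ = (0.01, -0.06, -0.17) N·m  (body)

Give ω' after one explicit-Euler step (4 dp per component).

ω' = (1.0347, 0.6424, -1.2968)

precession coupling ω×(Iω) = (-0.0420, -0.0240, -0.0490)
α = I⁻¹(τ − ω×Iω) = (0.4333, -0.7200, -1.2100)
new body rate ω' = (1.0347, 0.6424, -1.2968)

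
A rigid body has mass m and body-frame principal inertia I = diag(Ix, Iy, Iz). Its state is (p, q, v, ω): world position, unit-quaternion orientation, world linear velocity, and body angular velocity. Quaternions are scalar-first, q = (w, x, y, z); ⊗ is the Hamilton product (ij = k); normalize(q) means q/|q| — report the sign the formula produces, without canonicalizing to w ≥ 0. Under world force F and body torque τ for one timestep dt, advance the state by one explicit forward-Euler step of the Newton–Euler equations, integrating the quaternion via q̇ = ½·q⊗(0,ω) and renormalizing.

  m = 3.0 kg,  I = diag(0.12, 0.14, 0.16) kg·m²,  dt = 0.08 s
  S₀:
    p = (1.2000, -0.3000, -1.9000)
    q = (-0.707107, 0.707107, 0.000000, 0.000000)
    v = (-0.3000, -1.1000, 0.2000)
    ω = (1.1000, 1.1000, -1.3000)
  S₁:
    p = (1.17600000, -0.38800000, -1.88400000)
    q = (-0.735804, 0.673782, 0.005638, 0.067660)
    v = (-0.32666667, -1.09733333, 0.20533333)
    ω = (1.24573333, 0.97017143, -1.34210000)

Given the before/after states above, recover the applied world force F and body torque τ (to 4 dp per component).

F = (-1.0000, 0.1000, 0.2000)
τ = (0.1900, -0.1700, -0.0600)

velocity change Δv = (-0.02666667, 0.00266667, 0.00533333)
F = m·Δv/dt = (-1.0000, 0.1000, 0.2000)
ω₁ − ω₀ = (0.14573333, -0.12982857, -0.04210000)
precession coupling = (-0.0286, 0.0572, 0.0242)
applied torque τ = (0.1900, -0.1700, -0.0600)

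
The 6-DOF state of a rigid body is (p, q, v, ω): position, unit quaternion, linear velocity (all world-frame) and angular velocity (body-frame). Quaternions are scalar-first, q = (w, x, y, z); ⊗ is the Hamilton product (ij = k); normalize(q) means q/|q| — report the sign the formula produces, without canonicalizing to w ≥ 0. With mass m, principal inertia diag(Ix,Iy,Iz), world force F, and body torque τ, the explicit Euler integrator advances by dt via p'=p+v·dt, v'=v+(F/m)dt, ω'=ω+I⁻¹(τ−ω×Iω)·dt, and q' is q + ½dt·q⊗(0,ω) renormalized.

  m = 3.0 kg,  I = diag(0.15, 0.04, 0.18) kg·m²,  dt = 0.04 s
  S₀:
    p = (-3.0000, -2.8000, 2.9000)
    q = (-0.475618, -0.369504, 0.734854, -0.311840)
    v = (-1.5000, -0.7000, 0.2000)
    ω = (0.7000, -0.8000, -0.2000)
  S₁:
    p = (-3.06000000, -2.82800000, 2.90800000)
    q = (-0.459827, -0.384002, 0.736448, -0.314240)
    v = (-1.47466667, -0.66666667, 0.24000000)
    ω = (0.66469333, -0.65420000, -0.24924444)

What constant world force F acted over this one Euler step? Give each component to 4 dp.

Δv = v₁−v₀ = (0.02533333, 0.03333333, 0.04000000)
m·(v₁−v₀)/dt = (1.9000, 2.5000, 3.0000)

F = (1.9000, 2.5000, 3.0000)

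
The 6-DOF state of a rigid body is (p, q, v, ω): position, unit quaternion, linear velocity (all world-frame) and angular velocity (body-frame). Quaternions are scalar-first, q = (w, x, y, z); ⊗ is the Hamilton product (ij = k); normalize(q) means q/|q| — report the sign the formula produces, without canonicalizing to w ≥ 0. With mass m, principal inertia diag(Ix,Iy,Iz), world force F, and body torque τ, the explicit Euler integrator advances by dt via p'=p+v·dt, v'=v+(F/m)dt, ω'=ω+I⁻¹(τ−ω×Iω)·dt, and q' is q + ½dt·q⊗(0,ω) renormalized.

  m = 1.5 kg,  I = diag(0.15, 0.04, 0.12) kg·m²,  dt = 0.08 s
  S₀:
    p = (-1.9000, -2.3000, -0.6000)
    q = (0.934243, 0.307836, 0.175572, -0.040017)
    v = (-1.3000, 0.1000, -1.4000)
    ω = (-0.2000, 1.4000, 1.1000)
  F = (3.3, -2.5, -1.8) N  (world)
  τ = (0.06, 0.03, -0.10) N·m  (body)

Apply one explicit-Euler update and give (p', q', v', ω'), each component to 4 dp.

p' = (-2.0040, -2.2920, -0.7120)
q' = (0.9263, 0.3095, 0.2141, 0.0197)
v' = (-1.1240, -0.0333, -1.4960)
ω' = (-0.2337, 1.4732, 1.0128)

angular accel α = (-0.4213, 0.9150, -1.0900)
ω + α·dt = (-0.2337, 1.4732, 1.0128)
Hamilton product q⊗(0,ω) = (-0.1402149, 0.0623044, 0.9773240, 1.4937521)
updated quaternion q' = (0.9263, 0.3095, 0.2141, 0.0197)
p' = p + v·dt = (-2.0040, -2.2920, -0.7120)
v' = v + a·dt = (-1.1240, -0.0333, -1.4960)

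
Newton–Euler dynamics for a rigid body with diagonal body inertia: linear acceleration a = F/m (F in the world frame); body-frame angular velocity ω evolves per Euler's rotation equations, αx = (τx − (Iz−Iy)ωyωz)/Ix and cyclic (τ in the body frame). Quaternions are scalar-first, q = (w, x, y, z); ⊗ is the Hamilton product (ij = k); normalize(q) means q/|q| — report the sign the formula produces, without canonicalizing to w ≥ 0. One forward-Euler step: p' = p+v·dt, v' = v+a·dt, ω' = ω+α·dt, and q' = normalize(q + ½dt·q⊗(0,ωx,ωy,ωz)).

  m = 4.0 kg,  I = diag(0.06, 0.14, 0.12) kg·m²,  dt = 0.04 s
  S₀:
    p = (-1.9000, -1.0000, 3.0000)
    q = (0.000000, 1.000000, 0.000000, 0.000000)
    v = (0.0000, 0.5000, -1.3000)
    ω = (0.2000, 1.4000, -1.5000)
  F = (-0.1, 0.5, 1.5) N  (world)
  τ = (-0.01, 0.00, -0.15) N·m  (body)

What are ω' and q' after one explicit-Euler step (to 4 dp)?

(τ − ω×Iω)/I = (-0.8667, -0.1286, -1.4367)
new body rate ω' = (0.1653, 1.3949, -1.5575)
Hamilton product q⊗(0,ω) = (-0.2000000, 0.0000000, 1.5000000, 1.4000000)
q' = normalize(q + ½dt·q⊗(0,ω)) = (-0.0040, 0.9992, 0.0300, 0.0280)

ω' = (0.1653, 1.3949, -1.5575)
q' = (-0.0040, 0.9992, 0.0300, 0.0280)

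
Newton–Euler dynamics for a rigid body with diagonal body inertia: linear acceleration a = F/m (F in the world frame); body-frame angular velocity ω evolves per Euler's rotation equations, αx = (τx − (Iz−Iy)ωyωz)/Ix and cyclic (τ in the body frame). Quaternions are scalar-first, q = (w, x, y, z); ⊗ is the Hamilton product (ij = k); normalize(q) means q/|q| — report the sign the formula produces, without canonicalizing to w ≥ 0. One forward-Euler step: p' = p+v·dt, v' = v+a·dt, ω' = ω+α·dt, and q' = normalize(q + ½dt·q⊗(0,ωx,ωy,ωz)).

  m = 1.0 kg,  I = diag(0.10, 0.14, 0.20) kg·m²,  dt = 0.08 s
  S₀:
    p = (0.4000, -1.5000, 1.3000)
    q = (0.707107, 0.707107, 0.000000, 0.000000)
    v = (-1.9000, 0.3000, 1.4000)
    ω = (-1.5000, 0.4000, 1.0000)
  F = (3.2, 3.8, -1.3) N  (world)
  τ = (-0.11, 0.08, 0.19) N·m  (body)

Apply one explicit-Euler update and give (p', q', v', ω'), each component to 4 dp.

p' = (0.2480, -1.4760, 1.4120)
q' = (0.7475, 0.6629, -0.0169, 0.0395)
v' = (-1.6440, 0.6040, 1.2960)
ω' = (-1.6072, 0.3600, 1.0856)

ω×(Iω) gyroscopic = (0.0240, 0.1500, -0.0240)
angular accel α = (-1.3400, -0.5000, 1.0700)
ω' = ω + α·dt = (-1.6072, 0.3600, 1.0856)
2q̇ = q⊗(0,ω) = (1.0606605, -1.0606605, -0.4242642, 0.9899498)
updated quaternion q' = (0.7475, 0.6629, -0.0169, 0.0395)
a = (3.2000, 3.8000, -1.3000)
new position p' = (0.2480, -1.4760, 1.4120)
v + (F/m)dt = (-1.6440, 0.6040, 1.2960)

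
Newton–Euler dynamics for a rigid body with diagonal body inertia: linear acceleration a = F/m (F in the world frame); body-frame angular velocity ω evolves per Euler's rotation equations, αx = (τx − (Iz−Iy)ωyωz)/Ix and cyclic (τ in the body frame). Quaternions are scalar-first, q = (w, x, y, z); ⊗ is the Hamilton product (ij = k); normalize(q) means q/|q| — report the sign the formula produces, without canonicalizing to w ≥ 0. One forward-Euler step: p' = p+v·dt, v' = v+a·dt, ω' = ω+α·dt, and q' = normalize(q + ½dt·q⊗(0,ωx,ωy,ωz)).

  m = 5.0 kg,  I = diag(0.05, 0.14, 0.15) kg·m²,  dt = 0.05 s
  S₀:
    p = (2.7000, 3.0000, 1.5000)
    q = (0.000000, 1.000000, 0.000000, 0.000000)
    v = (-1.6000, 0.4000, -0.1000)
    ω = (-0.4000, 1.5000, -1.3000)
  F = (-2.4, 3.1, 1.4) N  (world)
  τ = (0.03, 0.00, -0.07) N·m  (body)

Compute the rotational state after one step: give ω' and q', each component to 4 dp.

precession coupling ω×(Iω) = (-0.0195, -0.0520, -0.0540)
α = I⁻¹(τ − ω×Iω) = (0.9900, 0.3714, -0.1067)
ω' = ω + α·dt = (-0.3505, 1.5186, -1.3053)
2q̇ = q⊗(0,ω) = (0.4000000, 0.0000000, 1.3000000, 1.5000000)
q' = normalize(q + ½dt·q⊗(0,ω)) = (0.0100, 0.9987, 0.0325, 0.0375)

ω' = (-0.3505, 1.5186, -1.3053)
q' = (0.0100, 0.9987, 0.0325, 0.0375)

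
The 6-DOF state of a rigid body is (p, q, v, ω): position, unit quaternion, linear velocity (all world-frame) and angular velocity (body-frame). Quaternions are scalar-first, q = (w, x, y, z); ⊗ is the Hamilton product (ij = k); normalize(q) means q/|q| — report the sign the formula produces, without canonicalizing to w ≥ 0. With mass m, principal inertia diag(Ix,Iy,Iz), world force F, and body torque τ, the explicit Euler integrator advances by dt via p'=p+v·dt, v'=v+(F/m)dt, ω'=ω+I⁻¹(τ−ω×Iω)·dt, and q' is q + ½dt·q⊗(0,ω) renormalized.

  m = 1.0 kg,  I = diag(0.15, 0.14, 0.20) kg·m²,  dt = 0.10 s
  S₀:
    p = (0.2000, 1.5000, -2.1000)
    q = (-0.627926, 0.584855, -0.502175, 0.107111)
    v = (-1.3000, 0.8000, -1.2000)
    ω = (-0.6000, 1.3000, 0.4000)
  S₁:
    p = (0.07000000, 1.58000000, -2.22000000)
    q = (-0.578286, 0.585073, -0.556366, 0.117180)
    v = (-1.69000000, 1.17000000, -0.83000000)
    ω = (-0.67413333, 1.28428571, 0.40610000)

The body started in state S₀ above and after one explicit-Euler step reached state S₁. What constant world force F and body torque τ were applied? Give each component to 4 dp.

ω₁ − ω₀ = (-0.07413333, -0.01571429, 0.00610000)
I·α + gyro = (-0.0800, -0.0100, 0.0200)
v₁ − v₀ = (-0.39000000, 0.37000000, 0.37000000)
F = m·Δv/dt = (-3.9000, 3.7000, 3.7000)

F = (-3.9000, 3.7000, 3.7000)
τ = (-0.0800, -0.0100, 0.0200)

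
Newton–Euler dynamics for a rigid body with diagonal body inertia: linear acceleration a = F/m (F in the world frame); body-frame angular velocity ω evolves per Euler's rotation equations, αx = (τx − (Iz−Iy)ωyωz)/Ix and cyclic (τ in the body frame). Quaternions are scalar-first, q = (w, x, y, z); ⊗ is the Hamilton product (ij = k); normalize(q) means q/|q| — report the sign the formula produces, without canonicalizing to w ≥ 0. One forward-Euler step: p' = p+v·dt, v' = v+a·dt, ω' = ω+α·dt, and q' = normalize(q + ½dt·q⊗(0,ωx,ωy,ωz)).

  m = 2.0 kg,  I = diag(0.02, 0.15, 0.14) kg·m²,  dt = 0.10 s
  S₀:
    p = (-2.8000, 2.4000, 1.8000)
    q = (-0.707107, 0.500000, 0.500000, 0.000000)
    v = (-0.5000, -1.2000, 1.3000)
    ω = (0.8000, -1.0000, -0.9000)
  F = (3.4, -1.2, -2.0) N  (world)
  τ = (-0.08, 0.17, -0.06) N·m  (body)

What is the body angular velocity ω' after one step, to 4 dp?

α = I⁻¹(τ − ω×Iω) = (-3.5500, 0.5573, 0.3143)
new body rate ω' = (0.4450, -0.9443, -0.8686)

ω' = (0.4450, -0.9443, -0.8686)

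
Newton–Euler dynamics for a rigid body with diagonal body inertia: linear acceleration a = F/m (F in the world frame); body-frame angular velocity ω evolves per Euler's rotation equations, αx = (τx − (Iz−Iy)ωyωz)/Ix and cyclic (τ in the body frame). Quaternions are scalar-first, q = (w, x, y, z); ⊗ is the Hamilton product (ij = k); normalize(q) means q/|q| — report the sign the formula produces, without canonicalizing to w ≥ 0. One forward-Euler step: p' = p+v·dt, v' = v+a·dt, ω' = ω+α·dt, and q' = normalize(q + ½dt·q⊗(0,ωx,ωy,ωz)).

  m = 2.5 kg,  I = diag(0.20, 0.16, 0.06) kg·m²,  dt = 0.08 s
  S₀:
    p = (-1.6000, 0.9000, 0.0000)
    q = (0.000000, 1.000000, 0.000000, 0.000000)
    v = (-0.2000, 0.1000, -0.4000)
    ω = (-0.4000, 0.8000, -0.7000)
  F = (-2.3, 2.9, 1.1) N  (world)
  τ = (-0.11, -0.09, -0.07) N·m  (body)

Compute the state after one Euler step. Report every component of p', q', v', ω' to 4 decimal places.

precession coupling ω×(Iω) = (0.0560, 0.0392, 0.0128)
(τ − ω×Iω)/I = (-0.8300, -0.8075, -1.3800)
ω + α·dt = (-0.4664, 0.7354, -0.8104)
Hamilton product q⊗(0,ω) = (0.4000000, 0.0000000, 0.7000000, 0.8000000)
q + ½dt·q⊗(0,ω), renormalized = (0.0160, 0.9990, 0.0280, 0.0320)
p' = p + v·dt = (-1.6160, 0.9080, -0.0320)
v' = v + a·dt = (-0.2736, 0.1928, -0.3648)

p' = (-1.6160, 0.9080, -0.0320)
q' = (0.0160, 0.9990, 0.0280, 0.0320)
v' = (-0.2736, 0.1928, -0.3648)
ω' = (-0.4664, 0.7354, -0.8104)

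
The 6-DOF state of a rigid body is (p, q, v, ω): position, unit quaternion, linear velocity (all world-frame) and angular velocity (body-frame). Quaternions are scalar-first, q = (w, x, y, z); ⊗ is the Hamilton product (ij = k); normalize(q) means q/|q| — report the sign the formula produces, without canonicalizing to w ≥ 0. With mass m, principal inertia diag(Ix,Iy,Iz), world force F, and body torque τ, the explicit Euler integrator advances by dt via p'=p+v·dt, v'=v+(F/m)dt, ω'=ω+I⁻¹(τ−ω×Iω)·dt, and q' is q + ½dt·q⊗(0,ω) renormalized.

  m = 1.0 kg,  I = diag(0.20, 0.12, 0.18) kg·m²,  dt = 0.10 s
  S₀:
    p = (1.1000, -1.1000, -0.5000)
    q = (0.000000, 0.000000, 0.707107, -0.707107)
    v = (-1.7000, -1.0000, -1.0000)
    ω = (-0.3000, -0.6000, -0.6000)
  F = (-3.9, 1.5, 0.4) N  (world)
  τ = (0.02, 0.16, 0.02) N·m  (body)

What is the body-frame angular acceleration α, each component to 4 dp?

α = (-0.0080, 1.3033, 0.1911)

precession coupling ω×(Iω) = (0.0216, 0.0036, -0.0144)
α = I⁻¹(τ − ω×Iω) = (-0.0080, 1.3033, 0.1911)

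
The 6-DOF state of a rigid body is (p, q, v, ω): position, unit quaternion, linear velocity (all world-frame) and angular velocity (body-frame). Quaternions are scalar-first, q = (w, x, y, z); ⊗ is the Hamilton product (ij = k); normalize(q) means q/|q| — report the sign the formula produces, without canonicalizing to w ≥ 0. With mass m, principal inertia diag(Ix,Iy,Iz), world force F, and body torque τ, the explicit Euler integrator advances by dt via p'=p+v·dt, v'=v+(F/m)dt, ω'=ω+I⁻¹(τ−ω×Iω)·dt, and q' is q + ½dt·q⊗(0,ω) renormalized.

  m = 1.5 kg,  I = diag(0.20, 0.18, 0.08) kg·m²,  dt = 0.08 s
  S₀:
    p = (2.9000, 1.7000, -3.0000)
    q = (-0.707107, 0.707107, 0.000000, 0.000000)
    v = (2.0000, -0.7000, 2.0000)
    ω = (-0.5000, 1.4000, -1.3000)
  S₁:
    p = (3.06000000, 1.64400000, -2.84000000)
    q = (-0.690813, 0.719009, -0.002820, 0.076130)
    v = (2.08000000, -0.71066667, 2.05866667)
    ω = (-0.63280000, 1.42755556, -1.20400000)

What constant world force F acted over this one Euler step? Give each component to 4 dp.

F = (1.5000, -0.2000, 1.1000)

Δv = v₁−v₀ = (0.08000000, -0.01066667, 0.05866667)
applied force F = (1.5000, -0.2000, 1.1000)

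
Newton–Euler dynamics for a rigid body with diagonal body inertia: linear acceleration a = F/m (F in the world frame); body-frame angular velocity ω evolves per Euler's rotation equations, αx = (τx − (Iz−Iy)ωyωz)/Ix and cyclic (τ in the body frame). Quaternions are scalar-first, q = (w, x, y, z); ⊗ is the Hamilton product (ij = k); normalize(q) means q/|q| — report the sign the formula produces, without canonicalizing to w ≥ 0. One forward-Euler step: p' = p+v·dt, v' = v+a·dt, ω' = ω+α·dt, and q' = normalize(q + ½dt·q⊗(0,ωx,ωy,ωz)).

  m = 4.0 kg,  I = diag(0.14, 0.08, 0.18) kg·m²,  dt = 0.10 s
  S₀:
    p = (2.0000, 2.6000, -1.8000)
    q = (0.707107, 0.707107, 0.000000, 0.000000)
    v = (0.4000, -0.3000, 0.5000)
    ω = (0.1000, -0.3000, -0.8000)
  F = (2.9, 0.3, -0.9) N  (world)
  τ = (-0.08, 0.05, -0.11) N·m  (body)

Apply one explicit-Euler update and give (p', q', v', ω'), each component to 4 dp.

p' = (2.0400, 2.5700, -1.7500)
q' = (0.7029, 0.7100, 0.0177, -0.0389)
v' = (0.4725, -0.2925, 0.4775)
ω' = (0.0257, -0.2415, -0.8621)

ω×(Iω) gyroscopic = (0.0240, 0.0032, 0.0018)
α = I⁻¹(τ − ω×Iω) = (-0.7429, 0.5850, -0.6211)
new body rate ω' = (0.0257, -0.2415, -0.8621)
Hamilton product q⊗(0,ω) = (-0.0707107, 0.0707107, 0.3535535, -0.7778177)
q + ½dt·q⊗(0,ω), renormalized = (0.7029, 0.7100, 0.0177, -0.0389)
a = (0.7250, 0.0750, -0.2250)
new position p' = (2.0400, 2.5700, -1.7500)
v + (F/m)dt = (0.4725, -0.2925, 0.4775)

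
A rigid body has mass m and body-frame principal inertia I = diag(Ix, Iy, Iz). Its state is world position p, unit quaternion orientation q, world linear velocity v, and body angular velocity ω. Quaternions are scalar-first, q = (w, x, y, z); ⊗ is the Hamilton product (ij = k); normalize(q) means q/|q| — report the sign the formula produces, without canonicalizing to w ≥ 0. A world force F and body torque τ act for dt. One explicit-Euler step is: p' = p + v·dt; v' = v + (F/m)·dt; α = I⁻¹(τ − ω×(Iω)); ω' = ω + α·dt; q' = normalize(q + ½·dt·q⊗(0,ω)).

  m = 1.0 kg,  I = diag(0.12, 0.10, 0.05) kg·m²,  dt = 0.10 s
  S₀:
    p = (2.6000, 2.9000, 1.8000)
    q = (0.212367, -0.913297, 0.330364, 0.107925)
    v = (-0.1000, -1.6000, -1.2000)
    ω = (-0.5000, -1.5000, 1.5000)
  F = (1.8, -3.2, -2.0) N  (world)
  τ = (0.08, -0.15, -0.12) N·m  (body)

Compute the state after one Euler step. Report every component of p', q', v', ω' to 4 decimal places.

p' = (2.5900, 2.7400, 1.6800)
q' = (0.2050, -0.8805, 0.3780, 0.1994)
v' = (0.0800, -1.9200, -1.4000)
ω' = (-0.5271, -1.5975, 1.2900)

a = F/m = (1.8000, -3.2000, -2.0000)
new position p' = (2.5900, 2.7400, 1.6800)
v' = v + a·dt = (0.0800, -1.9200, -1.4000)
precession coupling ω×(Iω) = (0.1125, -0.0525, -0.0150)
α = I⁻¹(τ − ω×Iω) = (-0.2708, -0.9750, -2.1000)
new body rate ω' = (-0.5271, -1.5975, 1.2900)
Hamilton product q⊗(0,ω) = (-0.1229900, 0.5512500, 0.9974325, 1.8536780)
q + ½dt·q⊗(0,ω), renormalized = (0.2050, -0.8805, 0.3780, 0.1994)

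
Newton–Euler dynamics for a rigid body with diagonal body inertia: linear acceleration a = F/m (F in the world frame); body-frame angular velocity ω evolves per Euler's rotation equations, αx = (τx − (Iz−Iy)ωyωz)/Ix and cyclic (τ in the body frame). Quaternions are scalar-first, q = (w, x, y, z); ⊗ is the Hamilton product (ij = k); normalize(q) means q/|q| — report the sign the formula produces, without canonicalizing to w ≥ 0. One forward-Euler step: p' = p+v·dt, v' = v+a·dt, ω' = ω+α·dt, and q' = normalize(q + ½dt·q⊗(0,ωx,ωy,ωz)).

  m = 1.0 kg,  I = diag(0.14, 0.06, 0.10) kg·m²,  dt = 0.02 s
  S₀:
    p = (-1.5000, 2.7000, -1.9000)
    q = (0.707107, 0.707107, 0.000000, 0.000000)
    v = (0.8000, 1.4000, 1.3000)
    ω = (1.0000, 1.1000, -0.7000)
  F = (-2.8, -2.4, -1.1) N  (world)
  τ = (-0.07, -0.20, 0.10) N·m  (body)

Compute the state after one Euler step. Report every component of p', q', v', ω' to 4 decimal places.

a = F/m = (-2.8000, -2.4000, -1.1000)
new position p' = (-1.4840, 2.7280, -1.8740)
v' = v + a·dt = (0.7440, 1.3520, 1.2780)
(τ − ω×Iω)/I = (-0.2800, -2.8667, 1.8800)
ω + α·dt = (0.9944, 1.0427, -0.6624)
q⊗(0,ω) = (-0.7071070, 0.7071070, 1.2727926, 0.2828428)
q + ½dt·q⊗(0,ω), renormalized = (0.6999, 0.7141, 0.0127, 0.0028)

p' = (-1.4840, 2.7280, -1.8740)
q' = (0.6999, 0.7141, 0.0127, 0.0028)
v' = (0.7440, 1.3520, 1.2780)
ω' = (0.9944, 1.0427, -0.6624)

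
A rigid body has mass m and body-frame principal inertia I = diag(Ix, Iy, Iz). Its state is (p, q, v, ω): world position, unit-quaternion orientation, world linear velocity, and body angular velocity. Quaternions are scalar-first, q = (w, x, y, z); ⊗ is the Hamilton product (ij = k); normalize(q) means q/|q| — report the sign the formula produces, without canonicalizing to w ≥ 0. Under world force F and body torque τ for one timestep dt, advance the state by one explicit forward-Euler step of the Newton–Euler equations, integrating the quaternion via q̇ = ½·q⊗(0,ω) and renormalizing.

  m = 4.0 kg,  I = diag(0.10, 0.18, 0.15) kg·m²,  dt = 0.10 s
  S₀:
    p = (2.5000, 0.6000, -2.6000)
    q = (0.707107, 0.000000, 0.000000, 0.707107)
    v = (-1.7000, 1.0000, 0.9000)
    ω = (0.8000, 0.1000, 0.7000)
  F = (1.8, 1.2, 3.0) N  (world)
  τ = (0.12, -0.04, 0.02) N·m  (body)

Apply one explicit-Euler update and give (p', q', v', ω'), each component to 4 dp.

a = (0.4500, 0.3000, 0.7500)
new position p' = (2.3300, 0.7000, -2.5100)
v + (F/m)dt = (-1.6550, 1.0300, 0.9750)
gyro term ω×Iω = (-0.0021, -0.0280, 0.0064)
angular accel α = (1.2210, -0.0667, 0.0907)
new body rate ω' = (0.9221, 0.0933, 0.7091)
q⊗(0,ω) = (-0.4949749, 0.4949749, 0.6363963, 0.4949749)
q' = normalize(q + ½dt·q⊗(0,ω)) = (0.6814, 0.0247, 0.0318, 0.7308)

p' = (2.3300, 0.7000, -2.5100)
q' = (0.6814, 0.0247, 0.0318, 0.7308)
v' = (-1.6550, 1.0300, 0.9750)
ω' = (0.9221, 0.0933, 0.7091)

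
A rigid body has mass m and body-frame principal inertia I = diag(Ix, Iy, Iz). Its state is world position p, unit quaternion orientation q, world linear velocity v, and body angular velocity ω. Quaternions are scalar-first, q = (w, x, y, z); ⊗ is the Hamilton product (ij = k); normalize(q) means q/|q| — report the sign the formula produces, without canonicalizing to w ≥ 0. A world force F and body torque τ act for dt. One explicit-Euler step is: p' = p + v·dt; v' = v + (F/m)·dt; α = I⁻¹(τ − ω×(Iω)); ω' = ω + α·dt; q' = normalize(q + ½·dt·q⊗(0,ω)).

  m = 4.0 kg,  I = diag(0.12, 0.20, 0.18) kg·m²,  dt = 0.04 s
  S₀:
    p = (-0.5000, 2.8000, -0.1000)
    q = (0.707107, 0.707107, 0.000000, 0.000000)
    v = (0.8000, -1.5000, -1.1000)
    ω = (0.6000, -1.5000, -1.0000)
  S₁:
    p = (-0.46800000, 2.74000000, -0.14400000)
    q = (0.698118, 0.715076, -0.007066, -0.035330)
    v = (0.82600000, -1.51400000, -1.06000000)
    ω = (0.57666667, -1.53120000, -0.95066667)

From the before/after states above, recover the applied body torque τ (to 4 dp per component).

τ = (-0.1000, -0.1200, 0.1500)

ω₁ − ω₀ = (-0.02333333, -0.03120000, 0.04933333)
gyro term ω₀×Iω₀ = (-0.0300, 0.0360, -0.0720)
τ = I·(Δω/dt) + ω₀×(Iω₀) = (-0.1000, -0.1200, 0.1500)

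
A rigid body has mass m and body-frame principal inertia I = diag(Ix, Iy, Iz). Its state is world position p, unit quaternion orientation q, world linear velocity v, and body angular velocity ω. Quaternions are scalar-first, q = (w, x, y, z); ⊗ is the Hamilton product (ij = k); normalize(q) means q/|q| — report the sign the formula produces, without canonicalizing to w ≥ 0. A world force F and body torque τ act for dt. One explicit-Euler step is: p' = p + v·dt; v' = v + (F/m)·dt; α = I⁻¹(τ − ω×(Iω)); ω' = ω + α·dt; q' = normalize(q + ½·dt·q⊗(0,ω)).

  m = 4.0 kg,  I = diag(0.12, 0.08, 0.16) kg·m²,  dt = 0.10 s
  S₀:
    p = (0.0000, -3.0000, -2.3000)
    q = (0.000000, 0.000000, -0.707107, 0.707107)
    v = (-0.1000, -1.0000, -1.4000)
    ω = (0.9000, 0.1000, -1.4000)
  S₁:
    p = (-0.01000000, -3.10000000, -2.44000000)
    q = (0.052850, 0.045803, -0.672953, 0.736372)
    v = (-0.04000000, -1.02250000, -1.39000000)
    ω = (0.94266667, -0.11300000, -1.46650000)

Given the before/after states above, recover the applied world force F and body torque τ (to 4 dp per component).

ω₁ − ω₀ = (0.04266667, -0.21300000, -0.06650000)
precession coupling = (-0.0112, 0.0504, -0.0036)
I·α + gyro = (0.0400, -0.1200, -0.1100)
Δv = v₁−v₀ = (0.06000000, -0.02250000, 0.01000000)
m·(v₁−v₀)/dt = (2.4000, -0.9000, 0.4000)

F = (2.4000, -0.9000, 0.4000)
τ = (0.0400, -0.1200, -0.1100)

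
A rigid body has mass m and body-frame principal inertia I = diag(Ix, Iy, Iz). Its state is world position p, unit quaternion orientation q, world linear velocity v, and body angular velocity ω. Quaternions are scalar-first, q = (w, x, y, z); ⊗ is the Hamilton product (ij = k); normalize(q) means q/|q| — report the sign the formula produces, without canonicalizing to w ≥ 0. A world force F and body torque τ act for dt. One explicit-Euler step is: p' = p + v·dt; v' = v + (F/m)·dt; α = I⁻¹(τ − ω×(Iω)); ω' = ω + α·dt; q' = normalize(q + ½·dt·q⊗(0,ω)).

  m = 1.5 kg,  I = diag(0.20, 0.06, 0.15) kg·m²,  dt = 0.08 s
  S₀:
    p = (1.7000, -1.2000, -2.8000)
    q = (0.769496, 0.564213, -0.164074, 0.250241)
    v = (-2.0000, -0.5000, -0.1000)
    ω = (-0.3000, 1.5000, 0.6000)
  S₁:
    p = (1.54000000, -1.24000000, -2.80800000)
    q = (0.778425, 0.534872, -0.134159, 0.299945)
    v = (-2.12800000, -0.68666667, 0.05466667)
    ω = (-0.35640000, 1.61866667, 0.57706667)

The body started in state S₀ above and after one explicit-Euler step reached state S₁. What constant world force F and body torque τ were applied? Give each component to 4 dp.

F = (-2.4000, -3.5000, 2.9000)
τ = (-0.0600, 0.0800, 0.0200)

velocity change Δv = (-0.12800000, -0.18666667, 0.15466667)
m·(v₁−v₀)/dt = (-2.4000, -3.5000, 2.9000)
ω₁ − ω₀ = (-0.05640000, 0.11866667, -0.02293333)
applied torque τ = (-0.0600, 0.0800, 0.0200)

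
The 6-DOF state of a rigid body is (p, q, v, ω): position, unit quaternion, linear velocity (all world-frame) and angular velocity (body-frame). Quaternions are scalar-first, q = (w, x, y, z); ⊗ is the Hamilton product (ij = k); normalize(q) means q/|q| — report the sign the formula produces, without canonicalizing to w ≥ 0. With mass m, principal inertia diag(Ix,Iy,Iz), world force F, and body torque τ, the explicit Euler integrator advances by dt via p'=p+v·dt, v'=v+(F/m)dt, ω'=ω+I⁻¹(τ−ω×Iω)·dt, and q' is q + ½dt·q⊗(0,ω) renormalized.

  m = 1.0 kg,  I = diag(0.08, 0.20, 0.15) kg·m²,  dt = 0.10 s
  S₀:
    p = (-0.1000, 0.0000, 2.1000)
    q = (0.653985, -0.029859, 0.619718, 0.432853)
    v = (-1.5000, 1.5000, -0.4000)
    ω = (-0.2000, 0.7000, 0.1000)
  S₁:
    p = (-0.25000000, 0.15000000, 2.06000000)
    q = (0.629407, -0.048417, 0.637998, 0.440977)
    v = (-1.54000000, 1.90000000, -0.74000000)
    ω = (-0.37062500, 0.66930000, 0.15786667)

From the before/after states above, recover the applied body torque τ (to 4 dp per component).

rate change Δω = (-0.17062500, -0.03070000, 0.05786667)
gyro term ω₀×Iω₀ = (-0.0035, 0.0014, -0.0168)
applied torque τ = (-0.1400, -0.0600, 0.0700)

τ = (-0.1400, -0.0600, 0.0700)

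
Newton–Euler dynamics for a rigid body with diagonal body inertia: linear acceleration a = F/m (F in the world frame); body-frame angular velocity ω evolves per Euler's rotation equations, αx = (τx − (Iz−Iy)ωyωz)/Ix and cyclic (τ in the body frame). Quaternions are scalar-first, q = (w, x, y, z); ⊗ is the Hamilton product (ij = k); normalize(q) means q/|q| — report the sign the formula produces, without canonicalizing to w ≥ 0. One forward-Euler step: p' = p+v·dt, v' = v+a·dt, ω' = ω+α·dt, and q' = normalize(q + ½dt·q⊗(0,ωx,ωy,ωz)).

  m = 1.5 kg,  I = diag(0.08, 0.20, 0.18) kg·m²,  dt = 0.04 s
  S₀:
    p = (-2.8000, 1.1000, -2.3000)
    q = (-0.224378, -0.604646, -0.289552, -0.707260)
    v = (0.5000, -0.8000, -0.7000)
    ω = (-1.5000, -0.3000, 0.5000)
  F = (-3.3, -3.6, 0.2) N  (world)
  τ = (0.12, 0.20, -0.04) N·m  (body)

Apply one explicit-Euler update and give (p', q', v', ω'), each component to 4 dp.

p' = (-2.7800, 1.0680, -2.3280)
q' = (-0.2371, -0.6047, -0.2608, -0.7142)
v' = (0.4120, -0.8960, -0.6947)
ω' = (-1.4415, -0.2750, 0.4791)

p' = p + v·dt = (-2.7800, 1.0680, -2.3280)
v + (F/m)dt = (0.4120, -0.8960, -0.6947)
(τ − ω×Iω)/I = (1.4625, 0.6250, -0.5222)
ω + α·dt = (-1.4415, -0.2750, 0.4791)
2q̇ = q⊗(0,ω) = (-0.6402046, -0.0203870, 1.4305264, -0.3651232)
q' = normalize(q + ½dt·q⊗(0,ω)) = (-0.2371, -0.6047, -0.2608, -0.7142)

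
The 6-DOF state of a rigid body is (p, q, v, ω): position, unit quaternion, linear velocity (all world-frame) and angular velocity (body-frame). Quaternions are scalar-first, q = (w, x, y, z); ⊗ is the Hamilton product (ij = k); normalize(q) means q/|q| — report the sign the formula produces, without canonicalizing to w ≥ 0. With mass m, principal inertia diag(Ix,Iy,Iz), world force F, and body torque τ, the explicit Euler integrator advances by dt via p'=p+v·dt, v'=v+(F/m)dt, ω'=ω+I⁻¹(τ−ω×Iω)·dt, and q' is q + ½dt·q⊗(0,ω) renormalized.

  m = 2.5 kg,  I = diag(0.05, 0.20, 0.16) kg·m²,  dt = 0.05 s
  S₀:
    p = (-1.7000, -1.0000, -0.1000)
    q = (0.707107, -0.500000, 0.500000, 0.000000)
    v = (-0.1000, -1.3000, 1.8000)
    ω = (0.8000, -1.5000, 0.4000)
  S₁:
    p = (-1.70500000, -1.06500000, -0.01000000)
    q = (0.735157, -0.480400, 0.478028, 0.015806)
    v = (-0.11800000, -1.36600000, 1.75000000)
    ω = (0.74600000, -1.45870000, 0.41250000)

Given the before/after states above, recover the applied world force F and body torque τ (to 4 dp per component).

F = (-0.9000, -3.3000, -2.5000)
τ = (-0.0300, 0.1300, -0.1400)

Δω = ω₁−ω₀ = (-0.05400000, 0.04130000, 0.01250000)
ω₀×(Iω₀) = (0.0240, -0.0352, -0.1800)
I·α + gyro = (-0.0300, 0.1300, -0.1400)
velocity change Δv = (-0.01800000, -0.06600000, -0.05000000)
m·(v₁−v₀)/dt = (-0.9000, -3.3000, -2.5000)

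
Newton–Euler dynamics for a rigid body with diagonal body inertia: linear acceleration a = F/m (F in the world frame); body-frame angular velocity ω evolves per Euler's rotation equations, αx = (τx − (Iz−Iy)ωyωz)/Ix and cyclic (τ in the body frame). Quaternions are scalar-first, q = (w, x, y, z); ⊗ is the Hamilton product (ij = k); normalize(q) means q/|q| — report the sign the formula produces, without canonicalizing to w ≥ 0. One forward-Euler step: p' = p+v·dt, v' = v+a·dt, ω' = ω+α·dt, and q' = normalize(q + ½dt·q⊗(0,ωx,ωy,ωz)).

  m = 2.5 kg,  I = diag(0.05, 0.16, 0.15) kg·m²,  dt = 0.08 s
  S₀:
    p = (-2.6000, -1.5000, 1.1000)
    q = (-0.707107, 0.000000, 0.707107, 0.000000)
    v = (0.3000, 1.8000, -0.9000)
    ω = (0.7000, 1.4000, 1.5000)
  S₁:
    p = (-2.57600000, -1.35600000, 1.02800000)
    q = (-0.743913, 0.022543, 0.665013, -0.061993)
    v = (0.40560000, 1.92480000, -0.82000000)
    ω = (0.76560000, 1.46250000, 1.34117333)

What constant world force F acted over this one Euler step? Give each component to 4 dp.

velocity change Δv = (0.10560000, 0.12480000, 0.08000000)
applied force F = (3.3000, 3.9000, 2.5000)

F = (3.3000, 3.9000, 2.5000)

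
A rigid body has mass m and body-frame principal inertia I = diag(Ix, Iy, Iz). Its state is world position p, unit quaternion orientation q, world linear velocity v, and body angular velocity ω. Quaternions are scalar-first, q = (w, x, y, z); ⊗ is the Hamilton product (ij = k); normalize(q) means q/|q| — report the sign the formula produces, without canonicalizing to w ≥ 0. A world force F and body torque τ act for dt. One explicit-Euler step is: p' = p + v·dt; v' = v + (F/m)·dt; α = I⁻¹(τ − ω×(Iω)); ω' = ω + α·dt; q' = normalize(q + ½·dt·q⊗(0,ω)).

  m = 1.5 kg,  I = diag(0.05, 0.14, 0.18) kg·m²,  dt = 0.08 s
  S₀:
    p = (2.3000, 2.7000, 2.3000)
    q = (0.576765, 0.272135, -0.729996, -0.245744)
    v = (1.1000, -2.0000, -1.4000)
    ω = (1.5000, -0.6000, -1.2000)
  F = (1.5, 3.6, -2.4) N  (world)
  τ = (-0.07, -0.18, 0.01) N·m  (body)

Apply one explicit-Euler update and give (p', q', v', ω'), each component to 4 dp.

p' = (2.3880, 2.5400, 2.1880)
q' = (0.5294, 0.3348, -0.7431, -0.2354)
v' = (1.1800, -1.8080, -1.5280)
ω' = (1.3419, -0.8366, -1.1596)

p + v·dt = (2.3880, 2.5400, 2.1880)
new velocity v' = (1.1800, -1.8080, -1.5280)
ω×(Iω) gyroscopic = (0.0288, 0.2340, -0.0810)
(τ − ω×Iω)/I = (-1.9760, -2.9571, 0.5056)
ω' = ω + α·dt = (1.3419, -0.8366, -1.1596)
2q̇ = q⊗(0,ω) = (-1.1410929, 1.5936963, -0.3881130, 0.2395950)
q' = normalize(q + ½dt·q⊗(0,ω)) = (0.5294, 0.3348, -0.7431, -0.2354)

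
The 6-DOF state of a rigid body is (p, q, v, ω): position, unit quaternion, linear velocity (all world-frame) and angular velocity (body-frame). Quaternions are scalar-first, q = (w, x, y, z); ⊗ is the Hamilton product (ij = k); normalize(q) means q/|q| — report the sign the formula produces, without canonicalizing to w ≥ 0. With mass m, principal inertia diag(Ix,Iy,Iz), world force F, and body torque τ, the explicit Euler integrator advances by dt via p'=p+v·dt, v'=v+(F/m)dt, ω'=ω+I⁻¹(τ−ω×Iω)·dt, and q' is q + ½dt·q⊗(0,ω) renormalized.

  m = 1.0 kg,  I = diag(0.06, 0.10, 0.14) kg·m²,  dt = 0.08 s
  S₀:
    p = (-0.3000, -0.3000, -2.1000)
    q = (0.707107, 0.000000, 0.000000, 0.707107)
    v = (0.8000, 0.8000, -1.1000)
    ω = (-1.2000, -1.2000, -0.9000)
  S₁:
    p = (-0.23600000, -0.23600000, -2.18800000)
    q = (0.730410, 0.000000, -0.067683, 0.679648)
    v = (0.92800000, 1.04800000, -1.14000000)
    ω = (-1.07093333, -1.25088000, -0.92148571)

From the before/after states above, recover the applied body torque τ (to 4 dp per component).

τ = (0.1400, -0.1500, 0.0200)

Δω = ω₁−ω₀ = (0.12906667, -0.05088000, -0.02148571)
I·α + gyro = (0.1400, -0.1500, 0.0200)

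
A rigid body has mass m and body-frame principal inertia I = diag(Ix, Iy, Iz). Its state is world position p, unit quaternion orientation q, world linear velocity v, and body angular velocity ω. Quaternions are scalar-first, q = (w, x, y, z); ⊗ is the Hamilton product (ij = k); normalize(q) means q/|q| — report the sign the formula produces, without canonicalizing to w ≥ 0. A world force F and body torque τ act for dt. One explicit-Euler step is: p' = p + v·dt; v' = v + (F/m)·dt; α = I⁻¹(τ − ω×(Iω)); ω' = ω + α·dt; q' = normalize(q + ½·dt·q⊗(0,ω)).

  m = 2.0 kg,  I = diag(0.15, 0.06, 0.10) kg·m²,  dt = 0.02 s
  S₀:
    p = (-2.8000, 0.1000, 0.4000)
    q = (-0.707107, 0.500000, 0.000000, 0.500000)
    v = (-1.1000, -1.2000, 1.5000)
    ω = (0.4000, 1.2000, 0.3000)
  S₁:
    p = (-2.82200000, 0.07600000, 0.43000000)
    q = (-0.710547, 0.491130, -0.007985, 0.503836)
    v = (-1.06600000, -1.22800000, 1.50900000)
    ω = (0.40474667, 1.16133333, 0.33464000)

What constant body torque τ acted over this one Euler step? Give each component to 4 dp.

τ = (0.0500, -0.1100, 0.1300)

ω₁ − ω₀ = (0.00474667, -0.03866667, 0.03464000)
precession coupling = (0.0144, 0.0060, -0.0432)
τ = I·(Δω/dt) + ω₀×(Iω₀) = (0.0500, -0.1100, 0.1300)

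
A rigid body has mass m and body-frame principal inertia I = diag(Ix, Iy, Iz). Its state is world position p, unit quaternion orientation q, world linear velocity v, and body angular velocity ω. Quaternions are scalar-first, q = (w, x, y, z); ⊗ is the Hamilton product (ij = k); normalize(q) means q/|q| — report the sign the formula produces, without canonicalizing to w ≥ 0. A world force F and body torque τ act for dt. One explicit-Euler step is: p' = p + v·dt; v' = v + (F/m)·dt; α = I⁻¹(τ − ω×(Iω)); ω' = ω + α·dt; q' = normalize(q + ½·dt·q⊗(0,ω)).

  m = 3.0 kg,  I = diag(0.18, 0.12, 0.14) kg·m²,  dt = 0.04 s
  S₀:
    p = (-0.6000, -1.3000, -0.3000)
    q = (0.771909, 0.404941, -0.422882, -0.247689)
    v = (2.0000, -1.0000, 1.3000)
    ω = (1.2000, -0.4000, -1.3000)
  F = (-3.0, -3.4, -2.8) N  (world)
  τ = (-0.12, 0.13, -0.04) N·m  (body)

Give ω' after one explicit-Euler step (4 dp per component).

ω' = (1.1710, -0.3359, -1.3197)

α = I⁻¹(τ − ω×Iω) = (-0.7244, 1.6033, -0.4914)
ω + α·dt = (1.1710, -0.3359, -1.3197)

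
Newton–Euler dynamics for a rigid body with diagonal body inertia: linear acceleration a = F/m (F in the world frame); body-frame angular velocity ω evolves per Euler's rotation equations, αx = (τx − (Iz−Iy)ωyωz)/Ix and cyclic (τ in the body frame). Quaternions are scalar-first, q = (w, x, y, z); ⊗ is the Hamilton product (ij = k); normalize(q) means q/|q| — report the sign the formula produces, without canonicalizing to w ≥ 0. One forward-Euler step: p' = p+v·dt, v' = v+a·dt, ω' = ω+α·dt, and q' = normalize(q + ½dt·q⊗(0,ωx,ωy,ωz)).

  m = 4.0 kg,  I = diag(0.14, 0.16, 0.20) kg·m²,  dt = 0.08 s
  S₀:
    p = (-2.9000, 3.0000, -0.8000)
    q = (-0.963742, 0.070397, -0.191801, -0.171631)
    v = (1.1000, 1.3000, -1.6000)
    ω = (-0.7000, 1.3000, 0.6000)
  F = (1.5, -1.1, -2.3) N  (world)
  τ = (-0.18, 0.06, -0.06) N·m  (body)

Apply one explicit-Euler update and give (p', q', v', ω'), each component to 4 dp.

p + v·dt = (-2.8120, 3.1040, -0.9280)
v' = v + a·dt = (1.1300, 1.2780, -1.6460)
(τ − ω×Iω)/I = (-1.5086, 0.2175, -0.2090)
new body rate ω' = (-0.8207, 1.3174, 0.5833)
2q̇ = q⊗(0,ω) = (0.4015978, 0.7826591, -1.1749611, -0.6209898)
q + ½dt·q⊗(0,ω), renormalized = (-0.9458, 0.1015, -0.2383, -0.1961)

p' = (-2.8120, 3.1040, -0.9280)
q' = (-0.9458, 0.1015, -0.2383, -0.1961)
v' = (1.1300, 1.2780, -1.6460)
ω' = (-0.8207, 1.3174, 0.5833)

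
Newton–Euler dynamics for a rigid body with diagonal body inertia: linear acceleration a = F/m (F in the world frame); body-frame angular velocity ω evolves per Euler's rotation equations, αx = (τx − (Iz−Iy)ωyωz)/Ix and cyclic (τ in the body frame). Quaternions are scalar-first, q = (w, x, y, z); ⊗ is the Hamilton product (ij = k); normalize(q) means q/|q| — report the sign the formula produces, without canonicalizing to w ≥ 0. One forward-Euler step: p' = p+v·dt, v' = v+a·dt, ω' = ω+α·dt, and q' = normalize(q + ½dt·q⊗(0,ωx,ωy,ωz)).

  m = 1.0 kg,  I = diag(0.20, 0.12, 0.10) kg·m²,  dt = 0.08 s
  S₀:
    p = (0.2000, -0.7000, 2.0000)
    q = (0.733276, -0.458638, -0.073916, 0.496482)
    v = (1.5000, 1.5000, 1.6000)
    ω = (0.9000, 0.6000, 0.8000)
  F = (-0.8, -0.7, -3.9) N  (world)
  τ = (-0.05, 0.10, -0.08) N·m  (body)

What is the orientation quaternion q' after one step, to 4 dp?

q' = (0.7346, -0.4459, -0.0237, 0.5109)

Hamilton product q⊗(0,ω) = (0.0599382, 0.3029264, 1.2537098, 0.3779624)
q' = normalize(q + ½dt·q⊗(0,ω)) = (0.7346, -0.4459, -0.0237, 0.5109)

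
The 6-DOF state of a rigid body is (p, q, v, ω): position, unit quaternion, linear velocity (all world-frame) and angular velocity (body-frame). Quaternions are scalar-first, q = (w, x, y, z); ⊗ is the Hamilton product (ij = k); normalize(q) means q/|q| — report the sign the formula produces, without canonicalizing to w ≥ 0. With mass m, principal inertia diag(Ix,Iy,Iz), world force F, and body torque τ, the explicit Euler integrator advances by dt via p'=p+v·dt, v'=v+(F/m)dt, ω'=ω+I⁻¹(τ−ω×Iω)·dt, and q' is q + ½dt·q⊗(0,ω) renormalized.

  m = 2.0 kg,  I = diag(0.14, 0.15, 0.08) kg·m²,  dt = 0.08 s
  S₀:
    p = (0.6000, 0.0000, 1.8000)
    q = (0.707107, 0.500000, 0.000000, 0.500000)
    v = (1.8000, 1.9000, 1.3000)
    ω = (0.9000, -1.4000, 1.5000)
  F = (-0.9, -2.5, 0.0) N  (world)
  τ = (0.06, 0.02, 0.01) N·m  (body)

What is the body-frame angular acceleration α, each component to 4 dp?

α = (-0.6214, -0.4067, 0.2825)

precession coupling ω×(Iω) = (0.1470, 0.0810, -0.0126)
(τ − ω×Iω)/I = (-0.6214, -0.4067, 0.2825)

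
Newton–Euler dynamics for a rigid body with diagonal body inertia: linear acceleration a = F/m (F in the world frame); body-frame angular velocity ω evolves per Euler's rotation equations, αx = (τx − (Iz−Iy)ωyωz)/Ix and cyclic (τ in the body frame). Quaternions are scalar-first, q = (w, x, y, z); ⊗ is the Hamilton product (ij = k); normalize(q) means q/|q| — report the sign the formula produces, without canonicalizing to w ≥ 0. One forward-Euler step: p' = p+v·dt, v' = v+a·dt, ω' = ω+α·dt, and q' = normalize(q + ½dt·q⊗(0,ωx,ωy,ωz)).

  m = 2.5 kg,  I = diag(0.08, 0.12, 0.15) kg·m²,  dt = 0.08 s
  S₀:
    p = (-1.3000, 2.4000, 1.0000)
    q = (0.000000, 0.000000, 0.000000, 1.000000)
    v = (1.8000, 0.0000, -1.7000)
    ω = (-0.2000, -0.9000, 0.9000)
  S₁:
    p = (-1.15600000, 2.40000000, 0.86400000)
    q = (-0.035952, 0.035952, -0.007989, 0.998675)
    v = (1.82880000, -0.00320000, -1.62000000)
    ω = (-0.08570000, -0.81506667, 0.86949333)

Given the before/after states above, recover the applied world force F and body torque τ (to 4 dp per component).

rate change Δω = (0.11430000, 0.08493333, -0.03050667)
precession coupling = (-0.0243, 0.0126, 0.0072)
applied torque τ = (0.0900, 0.1400, -0.0500)
velocity change Δv = (0.02880000, -0.00320000, 0.08000000)
F = m·Δv/dt = (0.9000, -0.1000, 2.5000)

F = (0.9000, -0.1000, 2.5000)
τ = (0.0900, 0.1400, -0.0500)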